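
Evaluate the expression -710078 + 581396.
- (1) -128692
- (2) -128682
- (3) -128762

-710078 + 581396 = -128682
2) -128682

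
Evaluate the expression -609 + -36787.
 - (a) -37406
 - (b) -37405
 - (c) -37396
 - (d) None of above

-609 + -36787 = -37396
c) -37396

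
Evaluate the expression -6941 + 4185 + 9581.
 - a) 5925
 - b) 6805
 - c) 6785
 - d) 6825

First: -6941 + 4185 = -2756
Then: -2756 + 9581 = 6825
d) 6825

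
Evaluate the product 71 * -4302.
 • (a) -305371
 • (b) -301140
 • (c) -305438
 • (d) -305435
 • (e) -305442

71 * -4302 = -305442
e) -305442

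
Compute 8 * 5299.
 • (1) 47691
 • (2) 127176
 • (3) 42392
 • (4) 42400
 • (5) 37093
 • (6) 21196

8 * 5299 = 42392
3) 42392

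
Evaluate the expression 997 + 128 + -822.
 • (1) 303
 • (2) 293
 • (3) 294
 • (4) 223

First: 997 + 128 = 1125
Then: 1125 + -822 = 303
1) 303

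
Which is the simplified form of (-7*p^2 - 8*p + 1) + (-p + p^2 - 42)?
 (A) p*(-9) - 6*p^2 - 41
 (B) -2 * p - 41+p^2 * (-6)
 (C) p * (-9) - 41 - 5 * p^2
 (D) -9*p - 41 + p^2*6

Adding the polynomials and combining like terms:
(-7*p^2 - 8*p + 1) + (-p + p^2 - 42)
= p*(-9) - 6*p^2 - 41
A) p*(-9) - 6*p^2 - 41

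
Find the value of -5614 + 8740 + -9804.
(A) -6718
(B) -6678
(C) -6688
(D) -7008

First: -5614 + 8740 = 3126
Then: 3126 + -9804 = -6678
B) -6678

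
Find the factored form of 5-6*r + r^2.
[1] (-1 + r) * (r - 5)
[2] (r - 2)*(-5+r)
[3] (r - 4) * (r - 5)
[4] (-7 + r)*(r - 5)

We need to factor 5-6*r + r^2.
The factored form is (-1 + r) * (r - 5).
1) (-1 + r) * (r - 5)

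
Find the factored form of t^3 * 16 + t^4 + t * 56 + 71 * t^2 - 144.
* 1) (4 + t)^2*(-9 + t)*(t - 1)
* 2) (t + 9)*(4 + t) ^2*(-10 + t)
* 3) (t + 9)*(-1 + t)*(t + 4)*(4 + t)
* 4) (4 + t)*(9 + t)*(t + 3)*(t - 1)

We need to factor t^3 * 16 + t^4 + t * 56 + 71 * t^2 - 144.
The factored form is (t + 9)*(-1 + t)*(t + 4)*(4 + t).
3) (t + 9)*(-1 + t)*(t + 4)*(4 + t)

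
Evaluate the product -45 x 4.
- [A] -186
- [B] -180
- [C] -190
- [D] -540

-45 * 4 = -180
B) -180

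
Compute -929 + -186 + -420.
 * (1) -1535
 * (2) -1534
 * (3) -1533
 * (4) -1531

First: -929 + -186 = -1115
Then: -1115 + -420 = -1535
1) -1535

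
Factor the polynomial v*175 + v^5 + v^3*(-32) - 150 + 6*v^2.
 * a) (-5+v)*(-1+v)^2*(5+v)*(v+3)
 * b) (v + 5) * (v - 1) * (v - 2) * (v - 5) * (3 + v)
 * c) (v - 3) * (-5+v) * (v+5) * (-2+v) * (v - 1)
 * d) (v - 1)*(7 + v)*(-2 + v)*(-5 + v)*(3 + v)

We need to factor v*175 + v^5 + v^3*(-32) - 150 + 6*v^2.
The factored form is (v + 5) * (v - 1) * (v - 2) * (v - 5) * (3 + v).
b) (v + 5) * (v - 1) * (v - 2) * (v - 5) * (3 + v)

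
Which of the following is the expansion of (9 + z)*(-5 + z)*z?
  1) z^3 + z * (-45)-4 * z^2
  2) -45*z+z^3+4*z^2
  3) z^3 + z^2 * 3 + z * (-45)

Expanding (9 + z)*(-5 + z)*z:
= -45*z+z^3+4*z^2
2) -45*z+z^3+4*z^2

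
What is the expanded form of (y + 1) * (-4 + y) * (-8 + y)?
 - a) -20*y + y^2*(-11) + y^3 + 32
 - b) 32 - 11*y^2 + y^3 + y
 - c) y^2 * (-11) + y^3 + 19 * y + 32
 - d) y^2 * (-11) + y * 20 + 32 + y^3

Expanding (y + 1) * (-4 + y) * (-8 + y):
= y^2 * (-11) + y * 20 + 32 + y^3
d) y^2 * (-11) + y * 20 + 32 + y^3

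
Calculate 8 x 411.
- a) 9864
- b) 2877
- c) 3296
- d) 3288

8 * 411 = 3288
d) 3288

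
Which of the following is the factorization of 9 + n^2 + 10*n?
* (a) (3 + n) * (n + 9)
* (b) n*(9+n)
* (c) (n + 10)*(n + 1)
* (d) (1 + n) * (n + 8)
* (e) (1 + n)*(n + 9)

We need to factor 9 + n^2 + 10*n.
The factored form is (1 + n)*(n + 9).
e) (1 + n)*(n + 9)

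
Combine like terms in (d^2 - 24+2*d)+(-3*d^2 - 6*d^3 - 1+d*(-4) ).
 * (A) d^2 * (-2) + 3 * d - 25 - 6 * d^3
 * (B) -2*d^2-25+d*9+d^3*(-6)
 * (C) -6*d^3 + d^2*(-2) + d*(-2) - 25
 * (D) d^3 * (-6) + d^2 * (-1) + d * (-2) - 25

Adding the polynomials and combining like terms:
(d^2 - 24 + 2*d) + (-3*d^2 - 6*d^3 - 1 + d*(-4))
= -6*d^3 + d^2*(-2) + d*(-2) - 25
C) -6*d^3 + d^2*(-2) + d*(-2) - 25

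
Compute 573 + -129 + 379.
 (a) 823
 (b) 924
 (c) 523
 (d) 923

First: 573 + -129 = 444
Then: 444 + 379 = 823
a) 823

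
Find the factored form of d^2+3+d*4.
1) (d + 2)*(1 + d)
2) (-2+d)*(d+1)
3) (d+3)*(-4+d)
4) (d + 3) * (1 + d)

We need to factor d^2+3+d*4.
The factored form is (d + 3) * (1 + d).
4) (d + 3) * (1 + d)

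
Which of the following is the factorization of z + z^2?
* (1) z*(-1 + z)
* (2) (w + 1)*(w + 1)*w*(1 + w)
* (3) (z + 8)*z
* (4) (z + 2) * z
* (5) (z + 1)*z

We need to factor z + z^2.
The factored form is (z + 1)*z.
5) (z + 1)*z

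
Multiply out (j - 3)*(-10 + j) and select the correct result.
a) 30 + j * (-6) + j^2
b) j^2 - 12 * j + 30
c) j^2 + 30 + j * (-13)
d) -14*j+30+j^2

Expanding (j - 3)*(-10 + j):
= j^2 + 30 + j * (-13)
c) j^2 + 30 + j * (-13)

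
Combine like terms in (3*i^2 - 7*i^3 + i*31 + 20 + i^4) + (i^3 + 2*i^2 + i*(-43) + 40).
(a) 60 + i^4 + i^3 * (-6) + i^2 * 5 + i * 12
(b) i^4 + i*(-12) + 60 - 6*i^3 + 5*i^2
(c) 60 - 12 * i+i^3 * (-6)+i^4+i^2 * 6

Adding the polynomials and combining like terms:
(3*i^2 - 7*i^3 + i*31 + 20 + i^4) + (i^3 + 2*i^2 + i*(-43) + 40)
= i^4 + i*(-12) + 60 - 6*i^3 + 5*i^2
b) i^4 + i*(-12) + 60 - 6*i^3 + 5*i^2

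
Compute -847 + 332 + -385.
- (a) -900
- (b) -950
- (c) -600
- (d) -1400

First: -847 + 332 = -515
Then: -515 + -385 = -900
a) -900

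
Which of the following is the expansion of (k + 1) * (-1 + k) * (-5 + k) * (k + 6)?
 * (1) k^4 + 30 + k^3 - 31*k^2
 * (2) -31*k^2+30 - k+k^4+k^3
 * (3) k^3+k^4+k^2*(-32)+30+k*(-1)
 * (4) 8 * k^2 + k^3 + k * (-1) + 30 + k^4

Expanding (k + 1) * (-1 + k) * (-5 + k) * (k + 6):
= -31*k^2+30 - k+k^4+k^3
2) -31*k^2+30 - k+k^4+k^3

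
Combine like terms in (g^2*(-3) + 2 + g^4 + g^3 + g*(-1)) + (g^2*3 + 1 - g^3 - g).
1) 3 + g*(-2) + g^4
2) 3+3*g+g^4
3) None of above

Adding the polynomials and combining like terms:
(g^2*(-3) + 2 + g^4 + g^3 + g*(-1)) + (g^2*3 + 1 - g^3 - g)
= 3 + g*(-2) + g^4
1) 3 + g*(-2) + g^4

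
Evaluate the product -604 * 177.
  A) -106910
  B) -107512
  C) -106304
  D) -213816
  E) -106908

-604 * 177 = -106908
E) -106908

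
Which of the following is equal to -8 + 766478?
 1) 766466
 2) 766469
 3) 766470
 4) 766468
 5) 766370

-8 + 766478 = 766470
3) 766470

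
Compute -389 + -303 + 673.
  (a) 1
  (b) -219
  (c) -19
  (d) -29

First: -389 + -303 = -692
Then: -692 + 673 = -19
c) -19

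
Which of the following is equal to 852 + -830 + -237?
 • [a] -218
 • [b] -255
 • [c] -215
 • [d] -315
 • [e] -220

First: 852 + -830 = 22
Then: 22 + -237 = -215
c) -215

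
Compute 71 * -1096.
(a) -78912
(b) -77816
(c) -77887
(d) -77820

71 * -1096 = -77816
b) -77816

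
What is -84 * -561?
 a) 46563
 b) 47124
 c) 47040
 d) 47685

-84 * -561 = 47124
b) 47124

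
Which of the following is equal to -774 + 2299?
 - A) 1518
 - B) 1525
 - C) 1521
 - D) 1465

-774 + 2299 = 1525
B) 1525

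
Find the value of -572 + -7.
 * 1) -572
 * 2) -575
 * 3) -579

-572 + -7 = -579
3) -579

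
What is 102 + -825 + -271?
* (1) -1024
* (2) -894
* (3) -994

First: 102 + -825 = -723
Then: -723 + -271 = -994
3) -994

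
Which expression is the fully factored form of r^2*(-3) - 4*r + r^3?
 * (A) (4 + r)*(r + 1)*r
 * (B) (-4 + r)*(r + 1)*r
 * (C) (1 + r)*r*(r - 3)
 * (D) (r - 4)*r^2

We need to factor r^2*(-3) - 4*r + r^3.
The factored form is (-4 + r)*(r + 1)*r.
B) (-4 + r)*(r + 1)*r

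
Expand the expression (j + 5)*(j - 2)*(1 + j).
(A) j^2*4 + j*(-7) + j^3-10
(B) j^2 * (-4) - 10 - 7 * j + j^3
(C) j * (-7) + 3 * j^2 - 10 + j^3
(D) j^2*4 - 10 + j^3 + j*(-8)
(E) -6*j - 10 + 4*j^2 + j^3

Expanding (j + 5)*(j - 2)*(1 + j):
= j^2*4 + j*(-7) + j^3-10
A) j^2*4 + j*(-7) + j^3-10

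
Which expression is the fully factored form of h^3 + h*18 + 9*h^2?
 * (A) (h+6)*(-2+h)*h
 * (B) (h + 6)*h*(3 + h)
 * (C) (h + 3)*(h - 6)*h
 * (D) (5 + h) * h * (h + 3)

We need to factor h^3 + h*18 + 9*h^2.
The factored form is (h + 6)*h*(3 + h).
B) (h + 6)*h*(3 + h)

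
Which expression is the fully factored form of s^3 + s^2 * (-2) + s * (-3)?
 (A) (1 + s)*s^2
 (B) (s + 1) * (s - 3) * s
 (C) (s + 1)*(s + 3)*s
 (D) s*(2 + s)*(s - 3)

We need to factor s^3 + s^2 * (-2) + s * (-3).
The factored form is (s + 1) * (s - 3) * s.
B) (s + 1) * (s - 3) * s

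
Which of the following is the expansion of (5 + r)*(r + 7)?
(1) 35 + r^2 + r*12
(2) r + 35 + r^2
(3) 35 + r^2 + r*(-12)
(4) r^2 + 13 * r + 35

Expanding (5 + r)*(r + 7):
= 35 + r^2 + r*12
1) 35 + r^2 + r*12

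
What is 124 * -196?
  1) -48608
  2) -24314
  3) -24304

124 * -196 = -24304
3) -24304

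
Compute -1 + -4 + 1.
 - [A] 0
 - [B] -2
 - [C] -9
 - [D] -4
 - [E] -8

First: -1 + -4 = -5
Then: -5 + 1 = -4
D) -4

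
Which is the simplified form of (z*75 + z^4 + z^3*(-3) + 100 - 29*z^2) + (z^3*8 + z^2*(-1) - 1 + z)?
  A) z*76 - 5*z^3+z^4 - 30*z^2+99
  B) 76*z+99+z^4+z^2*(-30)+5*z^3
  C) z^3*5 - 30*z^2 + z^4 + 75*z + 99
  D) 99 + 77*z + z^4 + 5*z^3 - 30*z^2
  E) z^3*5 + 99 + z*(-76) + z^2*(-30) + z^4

Adding the polynomials and combining like terms:
(z*75 + z^4 + z^3*(-3) + 100 - 29*z^2) + (z^3*8 + z^2*(-1) - 1 + z)
= 76*z+99+z^4+z^2*(-30)+5*z^3
B) 76*z+99+z^4+z^2*(-30)+5*z^3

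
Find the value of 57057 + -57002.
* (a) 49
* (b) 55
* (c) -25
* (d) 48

57057 + -57002 = 55
b) 55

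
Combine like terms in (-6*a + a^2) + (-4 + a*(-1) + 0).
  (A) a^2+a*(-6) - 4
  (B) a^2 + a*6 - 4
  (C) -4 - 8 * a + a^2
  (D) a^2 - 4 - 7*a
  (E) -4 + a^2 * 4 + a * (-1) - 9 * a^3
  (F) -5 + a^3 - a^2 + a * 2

Adding the polynomials and combining like terms:
(-6*a + a^2) + (-4 + a*(-1) + 0)
= a^2 - 4 - 7*a
D) a^2 - 4 - 7*a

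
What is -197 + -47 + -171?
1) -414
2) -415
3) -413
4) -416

First: -197 + -47 = -244
Then: -244 + -171 = -415
2) -415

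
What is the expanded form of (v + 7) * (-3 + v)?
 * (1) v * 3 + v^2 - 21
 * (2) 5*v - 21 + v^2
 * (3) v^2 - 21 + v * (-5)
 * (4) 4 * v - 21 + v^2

Expanding (v + 7) * (-3 + v):
= 4 * v - 21 + v^2
4) 4 * v - 21 + v^2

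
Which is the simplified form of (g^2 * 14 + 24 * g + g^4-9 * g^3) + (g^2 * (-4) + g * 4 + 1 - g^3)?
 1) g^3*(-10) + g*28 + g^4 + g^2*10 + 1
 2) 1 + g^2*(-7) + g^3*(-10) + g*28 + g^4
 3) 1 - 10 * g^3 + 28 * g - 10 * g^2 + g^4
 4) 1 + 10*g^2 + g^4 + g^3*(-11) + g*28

Adding the polynomials and combining like terms:
(g^2*14 + 24*g + g^4 - 9*g^3) + (g^2*(-4) + g*4 + 1 - g^3)
= g^3*(-10) + g*28 + g^4 + g^2*10 + 1
1) g^3*(-10) + g*28 + g^4 + g^2*10 + 1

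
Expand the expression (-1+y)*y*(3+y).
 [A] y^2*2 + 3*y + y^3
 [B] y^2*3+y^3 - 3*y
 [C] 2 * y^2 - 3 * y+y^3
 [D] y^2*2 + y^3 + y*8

Expanding (-1+y)*y*(3+y):
= 2 * y^2 - 3 * y+y^3
C) 2 * y^2 - 3 * y+y^3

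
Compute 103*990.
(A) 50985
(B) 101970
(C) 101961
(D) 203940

103 * 990 = 101970
B) 101970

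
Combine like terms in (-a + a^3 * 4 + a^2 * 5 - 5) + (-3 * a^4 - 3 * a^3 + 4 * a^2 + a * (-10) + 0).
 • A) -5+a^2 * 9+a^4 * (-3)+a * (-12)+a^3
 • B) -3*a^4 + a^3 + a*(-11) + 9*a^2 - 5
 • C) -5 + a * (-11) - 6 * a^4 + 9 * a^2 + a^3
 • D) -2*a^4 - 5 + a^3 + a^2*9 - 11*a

Adding the polynomials and combining like terms:
(-a + a^3*4 + a^2*5 - 5) + (-3*a^4 - 3*a^3 + 4*a^2 + a*(-10) + 0)
= -3*a^4 + a^3 + a*(-11) + 9*a^2 - 5
B) -3*a^4 + a^3 + a*(-11) + 9*a^2 - 5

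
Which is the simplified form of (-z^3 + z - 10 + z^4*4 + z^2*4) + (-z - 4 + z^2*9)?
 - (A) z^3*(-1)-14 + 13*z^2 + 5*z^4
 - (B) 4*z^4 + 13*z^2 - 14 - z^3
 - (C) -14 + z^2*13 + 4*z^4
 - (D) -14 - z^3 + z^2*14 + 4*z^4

Adding the polynomials and combining like terms:
(-z^3 + z - 10 + z^4*4 + z^2*4) + (-z - 4 + z^2*9)
= 4*z^4 + 13*z^2 - 14 - z^3
B) 4*z^4 + 13*z^2 - 14 - z^3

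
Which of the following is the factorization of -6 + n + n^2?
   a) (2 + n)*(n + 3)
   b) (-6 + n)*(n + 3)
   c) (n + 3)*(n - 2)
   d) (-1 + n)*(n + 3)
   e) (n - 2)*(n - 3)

We need to factor -6 + n + n^2.
The factored form is (n + 3)*(n - 2).
c) (n + 3)*(n - 2)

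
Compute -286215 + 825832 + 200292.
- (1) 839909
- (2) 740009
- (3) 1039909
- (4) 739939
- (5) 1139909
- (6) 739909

First: -286215 + 825832 = 539617
Then: 539617 + 200292 = 739909
6) 739909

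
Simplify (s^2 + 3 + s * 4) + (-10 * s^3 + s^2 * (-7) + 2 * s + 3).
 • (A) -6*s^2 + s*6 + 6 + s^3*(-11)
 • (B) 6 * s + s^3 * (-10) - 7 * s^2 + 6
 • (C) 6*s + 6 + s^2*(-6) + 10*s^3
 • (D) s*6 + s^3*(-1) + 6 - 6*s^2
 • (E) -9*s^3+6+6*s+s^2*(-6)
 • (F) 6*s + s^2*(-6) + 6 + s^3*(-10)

Adding the polynomials and combining like terms:
(s^2 + 3 + s*4) + (-10*s^3 + s^2*(-7) + 2*s + 3)
= 6*s + s^2*(-6) + 6 + s^3*(-10)
F) 6*s + s^2*(-6) + 6 + s^3*(-10)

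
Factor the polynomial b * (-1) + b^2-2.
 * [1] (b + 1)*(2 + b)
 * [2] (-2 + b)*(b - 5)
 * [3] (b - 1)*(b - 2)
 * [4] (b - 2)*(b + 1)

We need to factor b * (-1) + b^2-2.
The factored form is (b - 2)*(b + 1).
4) (b - 2)*(b + 1)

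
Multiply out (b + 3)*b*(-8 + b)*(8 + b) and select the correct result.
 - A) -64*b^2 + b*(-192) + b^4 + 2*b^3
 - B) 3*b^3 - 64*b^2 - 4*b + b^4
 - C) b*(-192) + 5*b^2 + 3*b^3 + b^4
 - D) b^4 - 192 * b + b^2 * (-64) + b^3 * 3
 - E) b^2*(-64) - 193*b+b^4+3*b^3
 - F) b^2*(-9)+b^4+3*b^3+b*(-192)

Expanding (b + 3)*b*(-8 + b)*(8 + b):
= b^4 - 192 * b + b^2 * (-64) + b^3 * 3
D) b^4 - 192 * b + b^2 * (-64) + b^3 * 3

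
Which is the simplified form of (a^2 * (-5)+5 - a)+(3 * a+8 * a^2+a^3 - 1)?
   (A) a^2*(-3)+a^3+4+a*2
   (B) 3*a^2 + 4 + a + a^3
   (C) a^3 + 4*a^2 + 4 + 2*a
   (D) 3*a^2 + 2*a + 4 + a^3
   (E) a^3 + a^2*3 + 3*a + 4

Adding the polynomials and combining like terms:
(a^2*(-5) + 5 - a) + (3*a + 8*a^2 + a^3 - 1)
= 3*a^2 + 2*a + 4 + a^3
D) 3*a^2 + 2*a + 4 + a^3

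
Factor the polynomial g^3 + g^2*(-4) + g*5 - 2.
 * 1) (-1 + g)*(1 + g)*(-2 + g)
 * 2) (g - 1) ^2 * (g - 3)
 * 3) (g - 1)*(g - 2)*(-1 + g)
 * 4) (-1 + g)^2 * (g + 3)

We need to factor g^3 + g^2*(-4) + g*5 - 2.
The factored form is (g - 1)*(g - 2)*(-1 + g).
3) (g - 1)*(g - 2)*(-1 + g)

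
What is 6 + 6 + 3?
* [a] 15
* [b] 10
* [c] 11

First: 6 + 6 = 12
Then: 12 + 3 = 15
a) 15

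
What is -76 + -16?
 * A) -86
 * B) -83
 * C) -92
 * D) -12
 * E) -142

-76 + -16 = -92
C) -92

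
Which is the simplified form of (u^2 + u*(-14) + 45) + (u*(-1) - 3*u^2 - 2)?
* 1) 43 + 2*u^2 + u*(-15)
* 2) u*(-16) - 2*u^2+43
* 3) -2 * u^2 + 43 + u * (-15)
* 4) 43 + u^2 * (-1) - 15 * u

Adding the polynomials and combining like terms:
(u^2 + u*(-14) + 45) + (u*(-1) - 3*u^2 - 2)
= -2 * u^2 + 43 + u * (-15)
3) -2 * u^2 + 43 + u * (-15)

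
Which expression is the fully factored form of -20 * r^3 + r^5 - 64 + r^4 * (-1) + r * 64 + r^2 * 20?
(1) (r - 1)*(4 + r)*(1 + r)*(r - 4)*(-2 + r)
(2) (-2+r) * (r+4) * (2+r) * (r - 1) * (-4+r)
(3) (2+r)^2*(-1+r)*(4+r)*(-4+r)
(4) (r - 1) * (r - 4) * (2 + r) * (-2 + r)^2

We need to factor -20 * r^3 + r^5 - 64 + r^4 * (-1) + r * 64 + r^2 * 20.
The factored form is (-2+r) * (r+4) * (2+r) * (r - 1) * (-4+r).
2) (-2+r) * (r+4) * (2+r) * (r - 1) * (-4+r)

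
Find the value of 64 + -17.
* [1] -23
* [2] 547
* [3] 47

64 + -17 = 47
3) 47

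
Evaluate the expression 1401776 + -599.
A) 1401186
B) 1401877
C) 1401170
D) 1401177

1401776 + -599 = 1401177
D) 1401177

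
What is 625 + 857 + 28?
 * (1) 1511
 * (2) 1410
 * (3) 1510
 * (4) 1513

First: 625 + 857 = 1482
Then: 1482 + 28 = 1510
3) 1510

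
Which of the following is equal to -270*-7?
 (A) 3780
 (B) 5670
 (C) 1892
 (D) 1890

-270 * -7 = 1890
D) 1890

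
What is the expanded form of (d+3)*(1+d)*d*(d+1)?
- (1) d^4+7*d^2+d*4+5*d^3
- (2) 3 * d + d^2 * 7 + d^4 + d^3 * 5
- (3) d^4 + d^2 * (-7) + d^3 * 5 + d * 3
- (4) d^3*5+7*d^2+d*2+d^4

Expanding (d+3)*(1+d)*d*(d+1):
= 3 * d + d^2 * 7 + d^4 + d^3 * 5
2) 3 * d + d^2 * 7 + d^4 + d^3 * 5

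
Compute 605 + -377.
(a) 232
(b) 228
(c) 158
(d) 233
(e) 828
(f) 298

605 + -377 = 228
b) 228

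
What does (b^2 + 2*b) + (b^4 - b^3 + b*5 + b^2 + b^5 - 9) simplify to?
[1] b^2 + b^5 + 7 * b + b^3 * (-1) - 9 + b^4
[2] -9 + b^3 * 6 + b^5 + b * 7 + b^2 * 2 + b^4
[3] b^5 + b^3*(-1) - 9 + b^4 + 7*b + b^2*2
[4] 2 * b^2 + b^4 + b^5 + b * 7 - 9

Adding the polynomials and combining like terms:
(b^2 + 2*b) + (b^4 - b^3 + b*5 + b^2 + b^5 - 9)
= b^5 + b^3*(-1) - 9 + b^4 + 7*b + b^2*2
3) b^5 + b^3*(-1) - 9 + b^4 + 7*b + b^2*2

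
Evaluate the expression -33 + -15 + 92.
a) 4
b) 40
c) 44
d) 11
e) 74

First: -33 + -15 = -48
Then: -48 + 92 = 44
c) 44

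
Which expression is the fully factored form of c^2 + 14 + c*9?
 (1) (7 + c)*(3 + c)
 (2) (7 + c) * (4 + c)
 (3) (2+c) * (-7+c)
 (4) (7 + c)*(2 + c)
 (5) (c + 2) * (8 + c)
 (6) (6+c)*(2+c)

We need to factor c^2 + 14 + c*9.
The factored form is (7 + c)*(2 + c).
4) (7 + c)*(2 + c)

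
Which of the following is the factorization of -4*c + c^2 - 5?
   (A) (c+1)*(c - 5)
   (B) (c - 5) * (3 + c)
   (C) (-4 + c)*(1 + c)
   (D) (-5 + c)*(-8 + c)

We need to factor -4*c + c^2 - 5.
The factored form is (c+1)*(c - 5).
A) (c+1)*(c - 5)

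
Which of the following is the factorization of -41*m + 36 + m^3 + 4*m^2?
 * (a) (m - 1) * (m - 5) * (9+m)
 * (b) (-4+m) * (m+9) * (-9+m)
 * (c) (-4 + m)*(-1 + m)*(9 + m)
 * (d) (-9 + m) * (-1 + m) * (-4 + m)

We need to factor -41*m + 36 + m^3 + 4*m^2.
The factored form is (-4 + m)*(-1 + m)*(9 + m).
c) (-4 + m)*(-1 + m)*(9 + m)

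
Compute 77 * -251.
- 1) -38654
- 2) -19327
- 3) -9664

77 * -251 = -19327
2) -19327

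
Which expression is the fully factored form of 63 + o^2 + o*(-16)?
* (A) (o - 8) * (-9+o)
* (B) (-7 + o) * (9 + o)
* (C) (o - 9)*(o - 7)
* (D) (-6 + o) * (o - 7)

We need to factor 63 + o^2 + o*(-16).
The factored form is (o - 9)*(o - 7).
C) (o - 9)*(o - 7)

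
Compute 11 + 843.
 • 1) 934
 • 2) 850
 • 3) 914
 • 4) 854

11 + 843 = 854
4) 854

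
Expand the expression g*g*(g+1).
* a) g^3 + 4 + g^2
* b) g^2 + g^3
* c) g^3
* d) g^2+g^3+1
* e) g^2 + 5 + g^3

Expanding g*g*(g+1):
= g^2 + g^3
b) g^2 + g^3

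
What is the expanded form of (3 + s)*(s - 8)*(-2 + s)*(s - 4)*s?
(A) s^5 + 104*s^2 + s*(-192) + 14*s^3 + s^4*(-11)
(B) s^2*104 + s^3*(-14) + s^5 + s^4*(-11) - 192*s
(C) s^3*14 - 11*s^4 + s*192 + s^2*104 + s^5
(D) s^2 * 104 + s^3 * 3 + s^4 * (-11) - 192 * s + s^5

Expanding (3 + s)*(s - 8)*(-2 + s)*(s - 4)*s:
= s^5 + 104*s^2 + s*(-192) + 14*s^3 + s^4*(-11)
A) s^5 + 104*s^2 + s*(-192) + 14*s^3 + s^4*(-11)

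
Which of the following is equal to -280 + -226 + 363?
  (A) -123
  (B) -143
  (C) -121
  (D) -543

First: -280 + -226 = -506
Then: -506 + 363 = -143
B) -143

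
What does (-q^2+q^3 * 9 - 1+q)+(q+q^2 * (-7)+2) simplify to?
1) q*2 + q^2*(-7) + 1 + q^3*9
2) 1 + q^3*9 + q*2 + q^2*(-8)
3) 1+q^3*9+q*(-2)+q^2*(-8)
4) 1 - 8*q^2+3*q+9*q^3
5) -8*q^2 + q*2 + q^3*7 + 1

Adding the polynomials and combining like terms:
(-q^2 + q^3*9 - 1 + q) + (q + q^2*(-7) + 2)
= 1 + q^3*9 + q*2 + q^2*(-8)
2) 1 + q^3*9 + q*2 + q^2*(-8)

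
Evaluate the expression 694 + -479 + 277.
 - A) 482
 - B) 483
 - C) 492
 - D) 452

First: 694 + -479 = 215
Then: 215 + 277 = 492
C) 492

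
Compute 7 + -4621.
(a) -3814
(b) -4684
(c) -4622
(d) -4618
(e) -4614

7 + -4621 = -4614
e) -4614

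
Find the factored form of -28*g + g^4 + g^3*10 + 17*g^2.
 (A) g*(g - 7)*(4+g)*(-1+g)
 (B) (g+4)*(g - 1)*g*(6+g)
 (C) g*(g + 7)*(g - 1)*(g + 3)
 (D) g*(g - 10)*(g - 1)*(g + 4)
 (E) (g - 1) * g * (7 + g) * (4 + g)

We need to factor -28*g + g^4 + g^3*10 + 17*g^2.
The factored form is (g - 1) * g * (7 + g) * (4 + g).
E) (g - 1) * g * (7 + g) * (4 + g)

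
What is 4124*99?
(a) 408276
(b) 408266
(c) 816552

4124 * 99 = 408276
a) 408276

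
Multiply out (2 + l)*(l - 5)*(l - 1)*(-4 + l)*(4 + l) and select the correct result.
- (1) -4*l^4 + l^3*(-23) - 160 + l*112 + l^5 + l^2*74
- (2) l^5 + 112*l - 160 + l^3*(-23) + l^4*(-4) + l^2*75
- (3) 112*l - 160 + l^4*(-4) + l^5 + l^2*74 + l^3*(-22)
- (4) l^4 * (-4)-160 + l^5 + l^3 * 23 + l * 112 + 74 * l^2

Expanding (2 + l)*(l - 5)*(l - 1)*(-4 + l)*(4 + l):
= -4*l^4 + l^3*(-23) - 160 + l*112 + l^5 + l^2*74
1) -4*l^4 + l^3*(-23) - 160 + l*112 + l^5 + l^2*74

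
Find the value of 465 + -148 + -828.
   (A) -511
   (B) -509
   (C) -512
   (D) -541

First: 465 + -148 = 317
Then: 317 + -828 = -511
A) -511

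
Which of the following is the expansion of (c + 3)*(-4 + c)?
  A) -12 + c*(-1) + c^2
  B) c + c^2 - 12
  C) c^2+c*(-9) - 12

Expanding (c + 3)*(-4 + c):
= -12 + c*(-1) + c^2
A) -12 + c*(-1) + c^2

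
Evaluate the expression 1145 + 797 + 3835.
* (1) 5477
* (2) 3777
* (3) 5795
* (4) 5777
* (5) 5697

First: 1145 + 797 = 1942
Then: 1942 + 3835 = 5777
4) 5777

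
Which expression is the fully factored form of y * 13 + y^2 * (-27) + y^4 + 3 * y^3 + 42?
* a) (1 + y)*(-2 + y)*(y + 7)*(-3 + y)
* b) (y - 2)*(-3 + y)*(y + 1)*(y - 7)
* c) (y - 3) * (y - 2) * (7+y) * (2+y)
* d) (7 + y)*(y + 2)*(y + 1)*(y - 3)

We need to factor y * 13 + y^2 * (-27) + y^4 + 3 * y^3 + 42.
The factored form is (1 + y)*(-2 + y)*(y + 7)*(-3 + y).
a) (1 + y)*(-2 + y)*(y + 7)*(-3 + y)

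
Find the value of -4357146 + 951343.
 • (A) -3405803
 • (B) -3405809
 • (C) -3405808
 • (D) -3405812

-4357146 + 951343 = -3405803
A) -3405803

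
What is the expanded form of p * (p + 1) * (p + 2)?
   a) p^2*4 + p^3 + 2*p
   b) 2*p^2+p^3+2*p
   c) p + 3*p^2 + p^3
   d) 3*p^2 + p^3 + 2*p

Expanding p * (p + 1) * (p + 2):
= 3*p^2 + p^3 + 2*p
d) 3*p^2 + p^3 + 2*p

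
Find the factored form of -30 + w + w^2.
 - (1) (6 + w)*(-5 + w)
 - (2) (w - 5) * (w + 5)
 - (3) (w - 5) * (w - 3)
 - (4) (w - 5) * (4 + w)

We need to factor -30 + w + w^2.
The factored form is (6 + w)*(-5 + w).
1) (6 + w)*(-5 + w)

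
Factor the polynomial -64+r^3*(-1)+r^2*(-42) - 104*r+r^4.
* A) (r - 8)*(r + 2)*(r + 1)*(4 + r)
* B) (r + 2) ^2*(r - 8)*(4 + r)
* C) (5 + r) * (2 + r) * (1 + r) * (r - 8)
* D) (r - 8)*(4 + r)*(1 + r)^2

We need to factor -64+r^3*(-1)+r^2*(-42) - 104*r+r^4.
The factored form is (r - 8)*(r + 2)*(r + 1)*(4 + r).
A) (r - 8)*(r + 2)*(r + 1)*(4 + r)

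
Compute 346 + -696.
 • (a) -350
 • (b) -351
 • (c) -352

346 + -696 = -350
a) -350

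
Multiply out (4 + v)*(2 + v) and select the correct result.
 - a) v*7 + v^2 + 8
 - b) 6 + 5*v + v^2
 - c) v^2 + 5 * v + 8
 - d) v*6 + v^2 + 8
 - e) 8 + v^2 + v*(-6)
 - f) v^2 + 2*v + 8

Expanding (4 + v)*(2 + v):
= v*6 + v^2 + 8
d) v*6 + v^2 + 8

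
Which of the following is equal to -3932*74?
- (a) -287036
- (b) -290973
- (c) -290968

-3932 * 74 = -290968
c) -290968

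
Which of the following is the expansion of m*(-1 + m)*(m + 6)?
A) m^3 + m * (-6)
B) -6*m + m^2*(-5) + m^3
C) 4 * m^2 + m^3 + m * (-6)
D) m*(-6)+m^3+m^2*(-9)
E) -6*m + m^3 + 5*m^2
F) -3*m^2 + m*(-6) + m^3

Expanding m*(-1 + m)*(m + 6):
= -6*m + m^3 + 5*m^2
E) -6*m + m^3 + 5*m^2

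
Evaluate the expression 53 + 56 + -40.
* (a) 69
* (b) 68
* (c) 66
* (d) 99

First: 53 + 56 = 109
Then: 109 + -40 = 69
a) 69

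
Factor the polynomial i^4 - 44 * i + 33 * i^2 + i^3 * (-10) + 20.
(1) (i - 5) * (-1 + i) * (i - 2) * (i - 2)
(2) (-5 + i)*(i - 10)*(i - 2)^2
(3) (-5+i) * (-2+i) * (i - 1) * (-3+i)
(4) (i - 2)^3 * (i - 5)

We need to factor i^4 - 44 * i + 33 * i^2 + i^3 * (-10) + 20.
The factored form is (i - 5) * (-1 + i) * (i - 2) * (i - 2).
1) (i - 5) * (-1 + i) * (i - 2) * (i - 2)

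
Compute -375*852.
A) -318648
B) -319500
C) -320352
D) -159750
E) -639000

-375 * 852 = -319500
B) -319500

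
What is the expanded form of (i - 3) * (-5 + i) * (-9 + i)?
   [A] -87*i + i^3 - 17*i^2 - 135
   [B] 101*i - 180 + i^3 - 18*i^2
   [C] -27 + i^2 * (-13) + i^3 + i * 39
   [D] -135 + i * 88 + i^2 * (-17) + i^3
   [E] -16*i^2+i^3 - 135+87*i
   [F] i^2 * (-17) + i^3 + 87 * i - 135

Expanding (i - 3) * (-5 + i) * (-9 + i):
= i^2 * (-17) + i^3 + 87 * i - 135
F) i^2 * (-17) + i^3 + 87 * i - 135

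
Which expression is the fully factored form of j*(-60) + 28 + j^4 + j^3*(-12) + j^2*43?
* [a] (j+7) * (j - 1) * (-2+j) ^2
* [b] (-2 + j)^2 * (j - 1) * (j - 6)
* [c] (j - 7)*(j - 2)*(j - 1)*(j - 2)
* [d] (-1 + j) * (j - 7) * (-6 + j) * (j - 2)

We need to factor j*(-60) + 28 + j^4 + j^3*(-12) + j^2*43.
The factored form is (j - 7)*(j - 2)*(j - 1)*(j - 2).
c) (j - 7)*(j - 2)*(j - 1)*(j - 2)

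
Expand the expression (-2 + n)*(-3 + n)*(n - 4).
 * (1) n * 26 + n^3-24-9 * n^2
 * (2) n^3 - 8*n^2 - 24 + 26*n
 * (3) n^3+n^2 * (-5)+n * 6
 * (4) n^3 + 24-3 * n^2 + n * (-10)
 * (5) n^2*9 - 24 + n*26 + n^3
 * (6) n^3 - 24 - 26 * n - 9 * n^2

Expanding (-2 + n)*(-3 + n)*(n - 4):
= n * 26 + n^3-24-9 * n^2
1) n * 26 + n^3-24-9 * n^2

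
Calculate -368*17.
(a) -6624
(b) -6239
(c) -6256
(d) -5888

-368 * 17 = -6256
c) -6256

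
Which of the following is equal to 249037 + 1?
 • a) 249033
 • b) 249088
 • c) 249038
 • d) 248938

249037 + 1 = 249038
c) 249038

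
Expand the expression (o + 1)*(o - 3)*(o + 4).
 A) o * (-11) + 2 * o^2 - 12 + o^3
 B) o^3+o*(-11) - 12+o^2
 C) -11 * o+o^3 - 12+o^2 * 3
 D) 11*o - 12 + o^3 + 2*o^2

Expanding (o + 1)*(o - 3)*(o + 4):
= o * (-11) + 2 * o^2 - 12 + o^3
A) o * (-11) + 2 * o^2 - 12 + o^3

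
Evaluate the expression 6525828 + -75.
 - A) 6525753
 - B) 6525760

6525828 + -75 = 6525753
A) 6525753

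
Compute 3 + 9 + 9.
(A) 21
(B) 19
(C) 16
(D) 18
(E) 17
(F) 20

First: 3 + 9 = 12
Then: 12 + 9 = 21
A) 21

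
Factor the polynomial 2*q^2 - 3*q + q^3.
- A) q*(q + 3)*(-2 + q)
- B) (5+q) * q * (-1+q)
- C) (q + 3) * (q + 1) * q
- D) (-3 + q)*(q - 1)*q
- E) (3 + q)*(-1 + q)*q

We need to factor 2*q^2 - 3*q + q^3.
The factored form is (3 + q)*(-1 + q)*q.
E) (3 + q)*(-1 + q)*q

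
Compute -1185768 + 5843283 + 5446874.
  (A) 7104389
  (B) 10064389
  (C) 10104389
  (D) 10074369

First: -1185768 + 5843283 = 4657515
Then: 4657515 + 5446874 = 10104389
C) 10104389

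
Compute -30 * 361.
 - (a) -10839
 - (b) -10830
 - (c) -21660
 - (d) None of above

-30 * 361 = -10830
b) -10830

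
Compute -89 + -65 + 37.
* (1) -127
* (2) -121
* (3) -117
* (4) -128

First: -89 + -65 = -154
Then: -154 + 37 = -117
3) -117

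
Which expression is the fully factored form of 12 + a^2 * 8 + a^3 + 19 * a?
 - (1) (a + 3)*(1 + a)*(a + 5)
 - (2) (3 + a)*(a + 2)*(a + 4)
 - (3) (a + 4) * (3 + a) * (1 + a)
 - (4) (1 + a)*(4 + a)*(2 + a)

We need to factor 12 + a^2 * 8 + a^3 + 19 * a.
The factored form is (a + 4) * (3 + a) * (1 + a).
3) (a + 4) * (3 + a) * (1 + a)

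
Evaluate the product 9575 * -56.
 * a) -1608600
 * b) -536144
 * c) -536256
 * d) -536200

9575 * -56 = -536200
d) -536200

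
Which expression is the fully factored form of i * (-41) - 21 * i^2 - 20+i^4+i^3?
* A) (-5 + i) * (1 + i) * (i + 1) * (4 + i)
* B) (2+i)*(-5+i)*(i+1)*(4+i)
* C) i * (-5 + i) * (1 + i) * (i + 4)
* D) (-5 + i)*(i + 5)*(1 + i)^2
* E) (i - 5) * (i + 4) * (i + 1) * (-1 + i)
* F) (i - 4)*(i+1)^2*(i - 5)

We need to factor i * (-41) - 21 * i^2 - 20+i^4+i^3.
The factored form is (-5 + i) * (1 + i) * (i + 1) * (4 + i).
A) (-5 + i) * (1 + i) * (i + 1) * (4 + i)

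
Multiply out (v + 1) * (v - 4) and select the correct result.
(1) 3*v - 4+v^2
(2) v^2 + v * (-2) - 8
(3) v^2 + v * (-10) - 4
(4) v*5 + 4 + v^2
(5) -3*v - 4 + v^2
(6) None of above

Expanding (v + 1) * (v - 4):
= -3*v - 4 + v^2
5) -3*v - 4 + v^2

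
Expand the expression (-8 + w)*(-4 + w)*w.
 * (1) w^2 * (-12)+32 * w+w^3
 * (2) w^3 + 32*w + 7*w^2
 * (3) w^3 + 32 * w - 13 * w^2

Expanding (-8 + w)*(-4 + w)*w:
= w^2 * (-12)+32 * w+w^3
1) w^2 * (-12)+32 * w+w^3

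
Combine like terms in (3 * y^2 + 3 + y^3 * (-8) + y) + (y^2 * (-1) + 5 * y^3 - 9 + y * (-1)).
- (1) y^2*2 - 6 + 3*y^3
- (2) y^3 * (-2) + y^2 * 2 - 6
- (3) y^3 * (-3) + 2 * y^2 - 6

Adding the polynomials and combining like terms:
(3*y^2 + 3 + y^3*(-8) + y) + (y^2*(-1) + 5*y^3 - 9 + y*(-1))
= y^3 * (-3) + 2 * y^2 - 6
3) y^3 * (-3) + 2 * y^2 - 6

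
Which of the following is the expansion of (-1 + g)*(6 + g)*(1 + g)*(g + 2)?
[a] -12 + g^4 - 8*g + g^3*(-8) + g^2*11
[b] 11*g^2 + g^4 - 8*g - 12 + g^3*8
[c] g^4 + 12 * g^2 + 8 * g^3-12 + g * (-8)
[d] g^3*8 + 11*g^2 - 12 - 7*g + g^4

Expanding (-1 + g)*(6 + g)*(1 + g)*(g + 2):
= 11*g^2 + g^4 - 8*g - 12 + g^3*8
b) 11*g^2 + g^4 - 8*g - 12 + g^3*8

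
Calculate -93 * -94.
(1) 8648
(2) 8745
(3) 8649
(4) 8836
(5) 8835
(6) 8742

-93 * -94 = 8742
6) 8742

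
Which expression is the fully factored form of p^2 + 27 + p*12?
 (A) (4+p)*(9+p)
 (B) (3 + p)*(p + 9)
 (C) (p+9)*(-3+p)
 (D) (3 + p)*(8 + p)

We need to factor p^2 + 27 + p*12.
The factored form is (3 + p)*(p + 9).
B) (3 + p)*(p + 9)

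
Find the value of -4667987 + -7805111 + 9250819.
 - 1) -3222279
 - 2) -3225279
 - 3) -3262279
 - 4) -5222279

First: -4667987 + -7805111 = -12473098
Then: -12473098 + 9250819 = -3222279
1) -3222279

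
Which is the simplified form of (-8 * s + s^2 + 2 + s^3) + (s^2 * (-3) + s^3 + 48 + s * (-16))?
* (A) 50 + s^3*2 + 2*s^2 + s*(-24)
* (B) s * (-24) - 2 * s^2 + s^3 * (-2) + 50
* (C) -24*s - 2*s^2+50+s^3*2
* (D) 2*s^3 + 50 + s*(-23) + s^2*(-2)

Adding the polynomials and combining like terms:
(-8*s + s^2 + 2 + s^3) + (s^2*(-3) + s^3 + 48 + s*(-16))
= -24*s - 2*s^2+50+s^3*2
C) -24*s - 2*s^2+50+s^3*2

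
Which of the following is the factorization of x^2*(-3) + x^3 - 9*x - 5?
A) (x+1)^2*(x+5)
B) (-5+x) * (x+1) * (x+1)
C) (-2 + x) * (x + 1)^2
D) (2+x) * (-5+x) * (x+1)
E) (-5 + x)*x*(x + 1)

We need to factor x^2*(-3) + x^3 - 9*x - 5.
The factored form is (-5+x) * (x+1) * (x+1).
B) (-5+x) * (x+1) * (x+1)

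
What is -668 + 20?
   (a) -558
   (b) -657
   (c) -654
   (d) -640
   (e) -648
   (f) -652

-668 + 20 = -648
e) -648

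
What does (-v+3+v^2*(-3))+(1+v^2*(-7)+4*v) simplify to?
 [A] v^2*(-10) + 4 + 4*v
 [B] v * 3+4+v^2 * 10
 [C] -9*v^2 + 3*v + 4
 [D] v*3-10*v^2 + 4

Adding the polynomials and combining like terms:
(-v + 3 + v^2*(-3)) + (1 + v^2*(-7) + 4*v)
= v*3-10*v^2 + 4
D) v*3-10*v^2 + 4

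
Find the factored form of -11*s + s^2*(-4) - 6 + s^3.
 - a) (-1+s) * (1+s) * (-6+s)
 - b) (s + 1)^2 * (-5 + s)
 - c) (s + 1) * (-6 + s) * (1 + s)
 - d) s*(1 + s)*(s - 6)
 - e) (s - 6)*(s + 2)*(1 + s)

We need to factor -11*s + s^2*(-4) - 6 + s^3.
The factored form is (s + 1) * (-6 + s) * (1 + s).
c) (s + 1) * (-6 + s) * (1 + s)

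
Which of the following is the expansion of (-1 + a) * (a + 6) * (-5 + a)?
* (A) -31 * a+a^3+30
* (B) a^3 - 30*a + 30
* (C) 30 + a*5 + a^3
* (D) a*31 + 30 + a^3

Expanding (-1 + a) * (a + 6) * (-5 + a):
= -31 * a+a^3+30
A) -31 * a+a^3+30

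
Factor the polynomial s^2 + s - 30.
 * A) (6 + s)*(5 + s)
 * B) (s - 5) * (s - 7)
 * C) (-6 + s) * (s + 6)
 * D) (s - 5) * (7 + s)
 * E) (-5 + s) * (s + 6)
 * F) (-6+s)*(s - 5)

We need to factor s^2 + s - 30.
The factored form is (-5 + s) * (s + 6).
E) (-5 + s) * (s + 6)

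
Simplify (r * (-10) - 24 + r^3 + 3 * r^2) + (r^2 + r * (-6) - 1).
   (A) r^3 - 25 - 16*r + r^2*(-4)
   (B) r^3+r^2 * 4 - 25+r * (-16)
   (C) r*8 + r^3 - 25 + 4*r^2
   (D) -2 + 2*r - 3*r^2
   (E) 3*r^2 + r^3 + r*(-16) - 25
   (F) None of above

Adding the polynomials and combining like terms:
(r*(-10) - 24 + r^3 + 3*r^2) + (r^2 + r*(-6) - 1)
= r^3+r^2 * 4 - 25+r * (-16)
B) r^3+r^2 * 4 - 25+r * (-16)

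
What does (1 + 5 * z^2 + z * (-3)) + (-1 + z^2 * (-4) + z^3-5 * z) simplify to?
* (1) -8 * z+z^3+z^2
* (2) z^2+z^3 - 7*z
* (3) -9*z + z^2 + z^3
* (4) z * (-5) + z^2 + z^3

Adding the polynomials and combining like terms:
(1 + 5*z^2 + z*(-3)) + (-1 + z^2*(-4) + z^3 - 5*z)
= -8 * z+z^3+z^2
1) -8 * z+z^3+z^2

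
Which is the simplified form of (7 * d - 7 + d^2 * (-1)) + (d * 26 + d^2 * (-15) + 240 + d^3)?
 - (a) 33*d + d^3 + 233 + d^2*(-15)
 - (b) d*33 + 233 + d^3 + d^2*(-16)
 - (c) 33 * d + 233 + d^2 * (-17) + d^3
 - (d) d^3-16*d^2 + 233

Adding the polynomials and combining like terms:
(7*d - 7 + d^2*(-1)) + (d*26 + d^2*(-15) + 240 + d^3)
= d*33 + 233 + d^3 + d^2*(-16)
b) d*33 + 233 + d^3 + d^2*(-16)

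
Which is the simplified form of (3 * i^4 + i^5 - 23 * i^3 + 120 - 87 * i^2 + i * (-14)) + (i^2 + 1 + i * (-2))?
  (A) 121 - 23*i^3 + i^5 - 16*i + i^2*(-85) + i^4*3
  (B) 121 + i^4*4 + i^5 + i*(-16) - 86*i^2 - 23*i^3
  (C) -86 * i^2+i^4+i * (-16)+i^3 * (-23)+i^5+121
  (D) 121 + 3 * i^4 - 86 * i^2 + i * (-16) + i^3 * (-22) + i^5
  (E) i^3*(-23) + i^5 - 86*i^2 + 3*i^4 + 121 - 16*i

Adding the polynomials and combining like terms:
(3*i^4 + i^5 - 23*i^3 + 120 - 87*i^2 + i*(-14)) + (i^2 + 1 + i*(-2))
= i^3*(-23) + i^5 - 86*i^2 + 3*i^4 + 121 - 16*i
E) i^3*(-23) + i^5 - 86*i^2 + 3*i^4 + 121 - 16*i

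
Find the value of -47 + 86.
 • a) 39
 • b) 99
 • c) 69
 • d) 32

-47 + 86 = 39
a) 39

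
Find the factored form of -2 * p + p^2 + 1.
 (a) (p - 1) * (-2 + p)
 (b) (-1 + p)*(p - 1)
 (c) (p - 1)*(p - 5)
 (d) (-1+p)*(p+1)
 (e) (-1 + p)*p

We need to factor -2 * p + p^2 + 1.
The factored form is (-1 + p)*(p - 1).
b) (-1 + p)*(p - 1)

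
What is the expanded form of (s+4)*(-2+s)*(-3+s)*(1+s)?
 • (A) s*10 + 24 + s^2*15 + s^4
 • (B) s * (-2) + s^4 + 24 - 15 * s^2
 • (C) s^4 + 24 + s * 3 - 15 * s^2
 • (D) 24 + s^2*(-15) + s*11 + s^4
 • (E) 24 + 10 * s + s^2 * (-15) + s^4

Expanding (s+4)*(-2+s)*(-3+s)*(1+s):
= 24 + 10 * s + s^2 * (-15) + s^4
E) 24 + 10 * s + s^2 * (-15) + s^4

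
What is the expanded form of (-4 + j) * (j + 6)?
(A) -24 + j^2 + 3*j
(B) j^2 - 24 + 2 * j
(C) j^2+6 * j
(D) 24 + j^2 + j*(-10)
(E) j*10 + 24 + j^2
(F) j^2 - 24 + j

Expanding (-4 + j) * (j + 6):
= j^2 - 24 + 2 * j
B) j^2 - 24 + 2 * j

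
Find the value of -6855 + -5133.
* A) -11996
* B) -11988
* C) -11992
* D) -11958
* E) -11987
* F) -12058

-6855 + -5133 = -11988
B) -11988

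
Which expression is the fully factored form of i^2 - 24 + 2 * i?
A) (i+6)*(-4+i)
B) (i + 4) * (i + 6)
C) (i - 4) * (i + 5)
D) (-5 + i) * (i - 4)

We need to factor i^2 - 24 + 2 * i.
The factored form is (i+6)*(-4+i).
A) (i+6)*(-4+i)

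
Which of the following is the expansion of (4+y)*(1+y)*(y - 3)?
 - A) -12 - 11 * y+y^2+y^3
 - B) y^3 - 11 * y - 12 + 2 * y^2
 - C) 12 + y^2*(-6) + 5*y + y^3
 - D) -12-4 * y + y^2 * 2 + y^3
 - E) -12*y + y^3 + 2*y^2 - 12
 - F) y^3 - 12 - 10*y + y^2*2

Expanding (4+y)*(1+y)*(y - 3):
= y^3 - 11 * y - 12 + 2 * y^2
B) y^3 - 11 * y - 12 + 2 * y^2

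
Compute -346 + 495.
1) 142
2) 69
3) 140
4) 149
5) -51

-346 + 495 = 149
4) 149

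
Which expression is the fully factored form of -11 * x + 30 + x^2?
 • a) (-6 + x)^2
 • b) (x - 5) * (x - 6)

We need to factor -11 * x + 30 + x^2.
The factored form is (x - 5) * (x - 6).
b) (x - 5) * (x - 6)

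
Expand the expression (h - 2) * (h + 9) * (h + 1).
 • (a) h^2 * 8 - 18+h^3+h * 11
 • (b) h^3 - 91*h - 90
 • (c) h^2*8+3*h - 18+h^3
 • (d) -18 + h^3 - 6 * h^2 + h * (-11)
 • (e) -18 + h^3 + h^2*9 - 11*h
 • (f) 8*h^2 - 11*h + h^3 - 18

Expanding (h - 2) * (h + 9) * (h + 1):
= 8*h^2 - 11*h + h^3 - 18
f) 8*h^2 - 11*h + h^3 - 18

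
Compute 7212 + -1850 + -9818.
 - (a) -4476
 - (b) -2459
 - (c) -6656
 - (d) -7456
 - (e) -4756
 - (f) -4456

First: 7212 + -1850 = 5362
Then: 5362 + -9818 = -4456
f) -4456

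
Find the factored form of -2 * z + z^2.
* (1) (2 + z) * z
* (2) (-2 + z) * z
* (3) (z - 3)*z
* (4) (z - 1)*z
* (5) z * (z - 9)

We need to factor -2 * z + z^2.
The factored form is (-2 + z) * z.
2) (-2 + z) * z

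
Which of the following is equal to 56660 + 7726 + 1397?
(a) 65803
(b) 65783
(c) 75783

First: 56660 + 7726 = 64386
Then: 64386 + 1397 = 65783
b) 65783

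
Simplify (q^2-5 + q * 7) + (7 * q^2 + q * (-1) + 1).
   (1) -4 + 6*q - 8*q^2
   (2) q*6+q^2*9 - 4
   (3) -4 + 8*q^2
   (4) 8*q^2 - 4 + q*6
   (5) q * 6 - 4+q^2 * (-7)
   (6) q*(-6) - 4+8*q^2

Adding the polynomials and combining like terms:
(q^2 - 5 + q*7) + (7*q^2 + q*(-1) + 1)
= 8*q^2 - 4 + q*6
4) 8*q^2 - 4 + q*6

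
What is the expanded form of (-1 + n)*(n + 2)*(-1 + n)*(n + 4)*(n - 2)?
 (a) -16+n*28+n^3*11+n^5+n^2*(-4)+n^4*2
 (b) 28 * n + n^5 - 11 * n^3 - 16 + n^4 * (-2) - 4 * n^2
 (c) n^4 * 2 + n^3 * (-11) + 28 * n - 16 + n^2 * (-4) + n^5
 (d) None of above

Expanding (-1 + n)*(n + 2)*(-1 + n)*(n + 4)*(n - 2):
= n^4 * 2 + n^3 * (-11) + 28 * n - 16 + n^2 * (-4) + n^5
c) n^4 * 2 + n^3 * (-11) + 28 * n - 16 + n^2 * (-4) + n^5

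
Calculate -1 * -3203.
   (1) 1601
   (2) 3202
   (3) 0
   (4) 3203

-1 * -3203 = 3203
4) 3203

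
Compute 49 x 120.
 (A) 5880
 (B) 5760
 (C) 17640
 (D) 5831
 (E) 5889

49 * 120 = 5880
A) 5880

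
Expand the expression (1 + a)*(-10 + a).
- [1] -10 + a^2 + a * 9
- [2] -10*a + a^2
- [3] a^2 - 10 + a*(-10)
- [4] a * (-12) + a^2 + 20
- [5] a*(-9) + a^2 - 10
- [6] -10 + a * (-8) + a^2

Expanding (1 + a)*(-10 + a):
= a*(-9) + a^2 - 10
5) a*(-9) + a^2 - 10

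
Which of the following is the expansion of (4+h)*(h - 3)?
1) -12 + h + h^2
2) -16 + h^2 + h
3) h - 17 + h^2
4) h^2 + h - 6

Expanding (4+h)*(h - 3):
= -12 + h + h^2
1) -12 + h + h^2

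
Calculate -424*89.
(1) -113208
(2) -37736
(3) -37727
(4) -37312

-424 * 89 = -37736
2) -37736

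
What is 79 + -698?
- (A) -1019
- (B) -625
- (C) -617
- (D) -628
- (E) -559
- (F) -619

79 + -698 = -619
F) -619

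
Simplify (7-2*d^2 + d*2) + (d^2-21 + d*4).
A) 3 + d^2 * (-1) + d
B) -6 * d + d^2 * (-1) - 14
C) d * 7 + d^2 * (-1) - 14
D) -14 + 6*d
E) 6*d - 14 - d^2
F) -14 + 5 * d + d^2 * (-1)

Adding the polynomials and combining like terms:
(7 - 2*d^2 + d*2) + (d^2 - 21 + d*4)
= 6*d - 14 - d^2
E) 6*d - 14 - d^2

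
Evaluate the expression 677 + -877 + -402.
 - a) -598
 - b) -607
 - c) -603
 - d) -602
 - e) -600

First: 677 + -877 = -200
Then: -200 + -402 = -602
d) -602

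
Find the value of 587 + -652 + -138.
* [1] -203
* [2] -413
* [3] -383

First: 587 + -652 = -65
Then: -65 + -138 = -203
1) -203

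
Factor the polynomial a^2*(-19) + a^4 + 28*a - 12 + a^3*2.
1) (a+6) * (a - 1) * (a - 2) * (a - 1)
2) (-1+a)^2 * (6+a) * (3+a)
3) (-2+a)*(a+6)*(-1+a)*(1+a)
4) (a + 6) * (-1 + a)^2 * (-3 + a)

We need to factor a^2*(-19) + a^4 + 28*a - 12 + a^3*2.
The factored form is (a+6) * (a - 1) * (a - 2) * (a - 1).
1) (a+6) * (a - 1) * (a - 2) * (a - 1)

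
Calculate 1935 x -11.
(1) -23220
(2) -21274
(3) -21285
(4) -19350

1935 * -11 = -21285
3) -21285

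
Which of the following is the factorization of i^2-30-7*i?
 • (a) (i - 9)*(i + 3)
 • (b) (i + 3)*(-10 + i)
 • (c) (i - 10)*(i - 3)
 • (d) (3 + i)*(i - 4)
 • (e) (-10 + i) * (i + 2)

We need to factor i^2-30-7*i.
The factored form is (i + 3)*(-10 + i).
b) (i + 3)*(-10 + i)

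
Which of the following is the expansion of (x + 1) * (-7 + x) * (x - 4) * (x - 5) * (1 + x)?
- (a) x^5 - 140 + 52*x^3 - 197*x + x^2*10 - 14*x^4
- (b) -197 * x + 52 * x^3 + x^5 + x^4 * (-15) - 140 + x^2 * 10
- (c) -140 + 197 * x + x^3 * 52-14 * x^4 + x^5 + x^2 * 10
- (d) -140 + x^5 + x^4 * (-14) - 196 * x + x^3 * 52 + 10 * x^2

Expanding (x + 1) * (-7 + x) * (x - 4) * (x - 5) * (1 + x):
= x^5 - 140 + 52*x^3 - 197*x + x^2*10 - 14*x^4
a) x^5 - 140 + 52*x^3 - 197*x + x^2*10 - 14*x^4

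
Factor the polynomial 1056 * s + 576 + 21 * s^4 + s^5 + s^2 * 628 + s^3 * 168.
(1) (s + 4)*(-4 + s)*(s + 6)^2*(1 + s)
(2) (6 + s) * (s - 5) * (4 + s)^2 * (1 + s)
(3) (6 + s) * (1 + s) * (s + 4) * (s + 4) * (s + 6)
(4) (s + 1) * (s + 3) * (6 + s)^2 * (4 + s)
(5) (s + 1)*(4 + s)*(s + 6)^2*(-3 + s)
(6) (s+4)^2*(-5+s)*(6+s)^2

We need to factor 1056 * s + 576 + 21 * s^4 + s^5 + s^2 * 628 + s^3 * 168.
The factored form is (6 + s) * (1 + s) * (s + 4) * (s + 4) * (s + 6).
3) (6 + s) * (1 + s) * (s + 4) * (s + 4) * (s + 6)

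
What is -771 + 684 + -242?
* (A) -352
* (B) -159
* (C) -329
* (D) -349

First: -771 + 684 = -87
Then: -87 + -242 = -329
C) -329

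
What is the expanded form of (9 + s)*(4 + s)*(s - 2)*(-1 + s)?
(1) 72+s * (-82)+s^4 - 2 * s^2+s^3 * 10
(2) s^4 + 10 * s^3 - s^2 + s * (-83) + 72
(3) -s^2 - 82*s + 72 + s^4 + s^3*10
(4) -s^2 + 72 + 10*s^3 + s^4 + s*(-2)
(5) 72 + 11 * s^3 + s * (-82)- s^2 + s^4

Expanding (9 + s)*(4 + s)*(s - 2)*(-1 + s):
= -s^2 - 82*s + 72 + s^4 + s^3*10
3) -s^2 - 82*s + 72 + s^4 + s^3*10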